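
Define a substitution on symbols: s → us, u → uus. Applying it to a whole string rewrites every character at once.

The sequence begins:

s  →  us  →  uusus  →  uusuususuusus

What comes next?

Rewriting the 13 symbols of uusuususuusus one by one yields uus uus us uus uus us uus us uus uus us uus us; concatenated:

uusuususuusuususuususuusuususuusus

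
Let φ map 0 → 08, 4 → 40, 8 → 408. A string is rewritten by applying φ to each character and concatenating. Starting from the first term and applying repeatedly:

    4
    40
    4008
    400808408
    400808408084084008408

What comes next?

4008084080840840084080840840084084008084084008408

φ(400808408084084008408) expands symbol-by-symbol to 40 08 08 408 08 408 40 08 408 08 408 40 08 408 40 08 08 408 40 08 408; joining the 21 pieces gives the next term.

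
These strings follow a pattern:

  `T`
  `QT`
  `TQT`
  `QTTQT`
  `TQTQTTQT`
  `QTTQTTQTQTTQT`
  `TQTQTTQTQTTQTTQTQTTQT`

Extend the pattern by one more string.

QTTQTTQTQTTQTTQTQTTQTQTTQTTQTQTTQT

This is a Fibonacci-style word recurrence s(k) = s(k−2)·s(k−1): e.g. T·QT = TQT.
The next term joins QTTQTTQTQTTQT and TQTQTTQTQTTQTTQTQTTQT.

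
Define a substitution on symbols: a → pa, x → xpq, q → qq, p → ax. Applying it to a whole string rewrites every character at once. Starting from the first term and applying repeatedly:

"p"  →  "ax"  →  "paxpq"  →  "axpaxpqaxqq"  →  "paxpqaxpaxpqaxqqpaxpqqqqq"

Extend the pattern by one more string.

axpaxpqaxqqpaxpqaxpaxpqaxqqpaxpqqqqqaxpaxpqaxqqqqqqqqqq

Replace each of the 25 characters of paxpqaxpaxpqaxqqpaxpqqqqq in place — ax pa xpq ax qq pa xpq ax pa xpq ax qq pa xpq qq qq ax pa xpq ax qq qq qq qq qq — and concatenate.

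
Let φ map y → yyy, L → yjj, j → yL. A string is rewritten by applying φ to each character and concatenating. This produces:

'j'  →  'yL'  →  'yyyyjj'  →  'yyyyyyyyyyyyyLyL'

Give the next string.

yyyyyyyyyyyyyyyyyyyyyyyyyyyyyyyyyyyyyyyyjjyyyyjj

Applying the rule to each of the 16 symbols of yyyyyyyyyyyyyLyL gives the pieces yyy yyy yyy yyy yyy yyy yyy yyy yyy yyy yyy yyy yyy yjj yyy yjj, which concatenate to the answer.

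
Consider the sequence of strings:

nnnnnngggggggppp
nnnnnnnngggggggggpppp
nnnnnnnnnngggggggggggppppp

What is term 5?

The n-th term is 2n n's then 2n+1 g's then n p's, where the shown terms are n = 3, 4, 5.
For term 5, n = 7, so the run lengths are 14, 15, 7.

nnnnnnnnnnnnnngggggggggggggggppppppp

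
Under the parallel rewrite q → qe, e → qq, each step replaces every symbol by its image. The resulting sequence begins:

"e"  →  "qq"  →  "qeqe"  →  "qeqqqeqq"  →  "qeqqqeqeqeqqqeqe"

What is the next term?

qeqqqeqeqeqqqeqqqeqqqeqeqeqqqeqq

Replace each of the 16 characters of qeqqqeqeqeqqqeqe in place — qe qq qe qe qe qq qe qq qe qq qe qe qe qq qe qq — and concatenate.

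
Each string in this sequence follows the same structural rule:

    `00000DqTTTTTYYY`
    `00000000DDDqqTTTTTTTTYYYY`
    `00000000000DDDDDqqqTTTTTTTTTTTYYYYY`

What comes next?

00000000000000DDDDDDDqqqqTTTTTTTTTTTTTTYYYYYY

The n-th term is 3n+2 0's then 2n-1 D's then n q's then 3n+2 T's then n+2 Y's (n = 1, 2, …).
Setting n = 4 gives 14, 7, 4, 14, 6 characters in each block.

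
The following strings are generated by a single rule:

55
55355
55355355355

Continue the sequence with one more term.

Each string is two copies of the previous one joined by '3'.
Doubling 55355355355 with '3' between the halves:

55355355355355355355355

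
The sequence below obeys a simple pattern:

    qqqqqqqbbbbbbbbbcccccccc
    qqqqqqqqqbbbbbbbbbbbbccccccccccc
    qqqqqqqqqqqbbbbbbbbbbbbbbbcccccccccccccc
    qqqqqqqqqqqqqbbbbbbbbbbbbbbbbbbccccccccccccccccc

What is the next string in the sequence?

Each string has the form q^{2n+1} b^{3n} c^{3n-1}, where the shown terms are n = 3, 4, 5, 6.
At n = 7 the blocks have lengths 15, 21, 20.

qqqqqqqqqqqqqqqbbbbbbbbbbbbbbbbbbbbbcccccccccccccccccccc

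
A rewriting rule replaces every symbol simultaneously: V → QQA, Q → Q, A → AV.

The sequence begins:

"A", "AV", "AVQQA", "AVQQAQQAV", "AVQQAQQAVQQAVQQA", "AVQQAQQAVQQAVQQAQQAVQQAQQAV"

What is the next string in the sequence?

AVQQAQQAVQQAVQQAQQAVQQAQQAVQQAVQQAQQAVQQAVQQA

Applying the rule to each of the 27 symbols of AVQQAQQAVQQAVQQAQQAVQQAQQAV gives the pieces AV QQA Q Q AV Q Q AV QQA Q Q AV QQA Q Q AV Q Q AV QQA Q Q AV Q Q AV QQA, which concatenate to the answer.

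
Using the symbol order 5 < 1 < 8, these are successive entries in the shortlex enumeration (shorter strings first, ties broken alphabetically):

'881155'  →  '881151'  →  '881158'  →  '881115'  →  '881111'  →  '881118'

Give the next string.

Find the rightmost character of 881118 below 8, bump it to the next letter, and reset everything to its right to 5.

881185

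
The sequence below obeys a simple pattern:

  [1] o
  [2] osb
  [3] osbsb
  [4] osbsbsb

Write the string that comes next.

Every step adds sb to the end: s(k+1) = s(k)·sb.
So the next term is osbsbsb·sb.

osbsbsbsb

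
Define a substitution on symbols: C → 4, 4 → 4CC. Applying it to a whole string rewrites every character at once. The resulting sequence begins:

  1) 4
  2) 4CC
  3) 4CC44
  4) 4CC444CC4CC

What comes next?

Rewriting each symbol of 4CC444CC4CC: 4→4CC, C→4, C→4, 4→4CC, 4→4CC, 4→4CC, C→4, C→4, 4→4CC, C→4, C→4, which concatenates to 4CC 4 4 4CC 4CC 4CC 4 4 4CC 4 4.

4CC444CC4CC4CC444CC44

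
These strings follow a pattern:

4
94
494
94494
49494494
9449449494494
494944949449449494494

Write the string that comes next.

9449449494494494944949449449494494

From term 3 onward, concatenate the second-to-last term with the last: 4·94 = 494, 94·494 = 94494, …
Continuing: 9449449494494 · 494944949449449494494 gives term 8.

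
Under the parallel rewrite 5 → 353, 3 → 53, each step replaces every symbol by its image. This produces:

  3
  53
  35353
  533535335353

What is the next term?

Rewriting each symbol of 533535335353: 5→353, 3→53, 3→53, 5→353, 3→53, 5→353, 3→53, 3→53, 5→353, 3→53, 5→353, 3→53, which concatenates to 353 53 53 353 53 353 53 53 353 53 353 53.

35353533535335353533535335353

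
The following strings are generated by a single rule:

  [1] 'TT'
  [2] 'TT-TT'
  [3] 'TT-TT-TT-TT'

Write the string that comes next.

TT-TT-TT-TT-TT-TT-TT-TT

Each string is two copies of the previous one joined by '-'.
So the next term is two copies of TT-TT-TT-TT with '-' between the halves.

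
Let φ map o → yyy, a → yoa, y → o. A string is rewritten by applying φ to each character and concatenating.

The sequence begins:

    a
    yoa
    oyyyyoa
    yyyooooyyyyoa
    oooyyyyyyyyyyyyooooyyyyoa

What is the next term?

Rewriting the 25 symbols of oooyyyyyyyyyyyyooooyyyyoa one by one yields yyy yyy yyy o o o o o o o o o o o o yyy yyy yyy yyy o o o o yyy yoa; concatenated:

yyyyyyyyyooooooooooooyyyyyyyyyyyyooooyyyyoa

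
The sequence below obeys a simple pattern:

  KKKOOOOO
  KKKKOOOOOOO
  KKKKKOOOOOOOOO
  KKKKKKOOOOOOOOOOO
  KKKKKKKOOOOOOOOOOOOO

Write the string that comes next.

KKKKKKKKOOOOOOOOOOOOOOO

Each string has the form K^{n+1} O^{2n+1}, where the shown terms are n = 2, 3, 4, 5, 6.
Setting n = 7 gives 8, 15 characters in each block.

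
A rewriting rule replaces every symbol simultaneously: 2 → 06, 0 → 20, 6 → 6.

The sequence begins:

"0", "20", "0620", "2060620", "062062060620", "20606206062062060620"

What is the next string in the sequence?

Rewriting the 20 symbols of 20606206062062060620 one by one yields 06 20 6 20 6 06 20 6 20 6 06 20 6 06 20 6 20 6 06 20; concatenated:

062062060620620606206062062060620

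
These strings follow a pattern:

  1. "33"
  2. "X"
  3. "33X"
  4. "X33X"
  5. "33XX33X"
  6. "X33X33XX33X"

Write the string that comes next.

From term 3 onward, concatenate the second-to-last term with the last: 33·X = 33X, X·33X = X33X, …
So term 7 is 33XX33X·X33X33XX33X.

33XX33XX33X33XX33X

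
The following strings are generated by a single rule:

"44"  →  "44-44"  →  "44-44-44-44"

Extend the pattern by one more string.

Every step duplicates the string with '-' between the halves.
Doubling 44-44-44-44 with '-' between the halves:

44-44-44-44-44-44-44-44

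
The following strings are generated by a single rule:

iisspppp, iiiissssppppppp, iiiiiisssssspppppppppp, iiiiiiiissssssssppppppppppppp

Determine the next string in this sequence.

Each string has the form i^{2n} s^{2n} p^{3n+1} (n = 1, 2, …).
At n = 5 the blocks have lengths 10, 10, 16.

iiiiiiiiiisssssssssspppppppppppppppp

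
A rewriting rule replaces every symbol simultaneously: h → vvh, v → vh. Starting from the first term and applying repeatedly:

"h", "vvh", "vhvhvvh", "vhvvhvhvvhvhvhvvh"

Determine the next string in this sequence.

vhvvhvhvhvvhvhvvhvhvhvvhvhvvhvhvvhvhvhvvh

Applying the rule to each of the 17 symbols of vhvvhvhvvhvhvhvvh gives the pieces vh vvh vh vh vvh vh vvh vh vh vvh vh vvh vh vvh vh vh vvh, which concatenate to the answer.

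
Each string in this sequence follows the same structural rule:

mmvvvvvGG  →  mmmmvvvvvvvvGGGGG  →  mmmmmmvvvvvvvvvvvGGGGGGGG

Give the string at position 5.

Term n consists of 2n m's, followed by 3n+2 v's, followed by 3n-1 G's (n = 1, 2, …).
At n = 5 the blocks have lengths 10, 17, 14.

mmmmmmmmmmvvvvvvvvvvvvvvvvvGGGGGGGGGGGGGG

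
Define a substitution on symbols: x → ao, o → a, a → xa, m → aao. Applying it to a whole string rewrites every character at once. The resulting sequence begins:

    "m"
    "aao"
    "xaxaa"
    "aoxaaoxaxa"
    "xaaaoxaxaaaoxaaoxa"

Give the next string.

Applying the rule to each of the 18 symbols of xaaaoxaxaaaoxaaoxa gives the pieces ao xa xa xa a ao xa ao xa xa xa a ao xa xa a ao xa, which concatenate to the answer.

aoxaxaxaaaoxaaoxaxaxaaaoxaxaaaoxa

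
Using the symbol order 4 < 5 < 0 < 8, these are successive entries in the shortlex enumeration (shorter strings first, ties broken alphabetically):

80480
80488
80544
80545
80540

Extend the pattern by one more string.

80548

Find the rightmost character of 80540 below 8, bump it to the next letter, and reset everything to its right to 4.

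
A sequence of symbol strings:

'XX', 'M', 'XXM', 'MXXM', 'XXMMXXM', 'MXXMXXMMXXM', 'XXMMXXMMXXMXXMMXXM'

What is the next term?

This is a Fibonacci-style word recurrence s(k) = s(k−2)·s(k−1): e.g. XX·M = XXM.
So term 8 is MXXMXXMMXXM·XXMMXXMMXXMXXMMXXM.

MXXMXXMMXXMXXMMXXMMXXMXXMMXXM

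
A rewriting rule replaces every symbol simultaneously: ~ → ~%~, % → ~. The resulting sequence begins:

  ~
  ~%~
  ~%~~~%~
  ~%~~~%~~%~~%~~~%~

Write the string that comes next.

~%~~~%~~%~~%~~~%~~%~~~%~~%~~~%~~%~~%~~~%~

Replace each of the 17 characters of ~%~~~%~~%~~%~~~%~ in place — ~%~ ~ ~%~ ~%~ ~%~ ~ ~%~ ~%~ ~ ~%~ ~%~ ~ ~%~ ~%~ ~%~ ~ ~%~ — and concatenate.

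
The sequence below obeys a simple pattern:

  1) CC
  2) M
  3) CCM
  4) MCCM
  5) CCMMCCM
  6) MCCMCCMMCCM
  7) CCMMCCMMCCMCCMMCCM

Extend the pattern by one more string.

MCCMCCMMCCMCCMMCCMMCCMCCMMCCM

From term 3 onward, concatenate the second-to-last term with the last: CC·M = CCM, M·CCM = MCCM, …
So term 8 is MCCMCCMMCCM·CCMMCCMMCCMCCMMCCM.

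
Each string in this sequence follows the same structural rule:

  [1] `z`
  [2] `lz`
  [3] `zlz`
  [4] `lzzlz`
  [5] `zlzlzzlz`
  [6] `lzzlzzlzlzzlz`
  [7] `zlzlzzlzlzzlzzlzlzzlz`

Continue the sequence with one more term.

This is a Fibonacci-style word recurrence s(k) = s(k−2)·s(k−1): e.g. z·lz = zlz.
Continuing: lzzlzzlzlzzlz · zlzlzzlzlzzlzzlzlzzlz gives term 8.

lzzlzzlzlzzlzzlzlzzlzlzzlzzlzlzzlz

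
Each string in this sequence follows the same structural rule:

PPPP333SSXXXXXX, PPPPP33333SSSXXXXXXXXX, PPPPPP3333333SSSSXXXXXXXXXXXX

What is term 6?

PPPPPPPPP3333333333333SSSSSSSXXXXXXXXXXXXXXXXXXXXX

Term n consists of n+2 P's, followed by 2n-1 3's, followed by n S's, followed by 3n X's, where the shown terms are n = 2, 3, 4.
Setting n = 7 gives 9, 13, 7, 21 characters in each block.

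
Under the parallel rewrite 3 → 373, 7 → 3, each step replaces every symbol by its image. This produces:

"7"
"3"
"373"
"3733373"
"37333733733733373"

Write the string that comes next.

Rewriting the 17 symbols of 37333733733733373 one by one yields 373 3 373 373 373 3 373 373 3 373 373 3 373 373 373 3 373; concatenated:

37333733733733373373337337333733733733373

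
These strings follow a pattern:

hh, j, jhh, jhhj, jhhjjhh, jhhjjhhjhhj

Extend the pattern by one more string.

From term 3 onward, concatenate the last term with the second-to-last: j·hh = jhh, jhh·j = jhhj, …
Continuing: jhhjjhhjhhj · jhhjjhh gives term 7.

jhhjjhhjhhjjhhjjhh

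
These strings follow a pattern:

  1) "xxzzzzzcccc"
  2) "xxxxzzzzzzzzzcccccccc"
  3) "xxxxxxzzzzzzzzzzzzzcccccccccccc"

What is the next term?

xxxxxxxxzzzzzzzzzzzzzzzzzcccccccccccccccc

The n-th term is 2n x's then 4n+1 z's then 4n c's (n = 1, 2, …).
At n = 4 the blocks have lengths 8, 17, 16.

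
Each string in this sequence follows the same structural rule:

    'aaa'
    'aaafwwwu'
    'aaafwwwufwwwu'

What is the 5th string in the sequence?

Each term is the previous one with fwwwu appended.
From aaafwwwufwwwu, 2 further steps: aaafwwwufwwwu → aaafwwwufwwwufwwwu → (answer).

aaafwwwufwwwufwwwufwwwu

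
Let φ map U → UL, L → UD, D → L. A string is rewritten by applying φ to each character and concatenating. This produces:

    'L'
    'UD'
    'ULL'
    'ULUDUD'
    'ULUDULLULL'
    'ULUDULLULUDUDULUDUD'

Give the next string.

ULUDULLULUDUDULUDULLULLULUDULLULL

Applying the rule to each of the 19 symbols of ULUDULLULUDUDULUDUD gives the pieces UL UD UL L UL UD UD UL UD UL L UL L UL UD UL L UL L, which concatenate to the answer.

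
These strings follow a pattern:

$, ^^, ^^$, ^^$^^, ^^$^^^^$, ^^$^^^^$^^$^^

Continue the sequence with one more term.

^^$^^^^$^^$^^^^$^^^^$

This is a Fibonacci-style word recurrence s(k) = s(k−1)·s(k−2): e.g. ^^·$ = ^^$.
The next term joins ^^$^^^^$^^$^^ and ^^$^^^^$.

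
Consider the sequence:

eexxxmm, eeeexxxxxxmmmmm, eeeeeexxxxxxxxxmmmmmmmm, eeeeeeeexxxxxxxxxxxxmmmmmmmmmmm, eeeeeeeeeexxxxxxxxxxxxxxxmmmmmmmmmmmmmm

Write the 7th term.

The n-th term is 2n e's then 3n x's then 3n-1 m's (n = 1, 2, …).
For term 7, n = 7, so the run lengths are 14, 21, 20.

eeeeeeeeeeeeeexxxxxxxxxxxxxxxxxxxxxmmmmmmmmmmmmmmmmmmmm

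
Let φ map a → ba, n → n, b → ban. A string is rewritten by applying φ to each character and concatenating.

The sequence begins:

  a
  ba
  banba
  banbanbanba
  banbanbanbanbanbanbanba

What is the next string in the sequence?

Rewriting the 23 symbols of banbanbanbanbanbanbanba one by one yields ban ba n ban ba n ban ba n ban ba n ban ba n ban ba n ban ba n ban ba; concatenated:

banbanbanbanbanbanbanbanbanbanbanbanbanbanbanba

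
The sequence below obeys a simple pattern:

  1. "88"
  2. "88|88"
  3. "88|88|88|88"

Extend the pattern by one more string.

Every step duplicates the string with '|' between the halves.
So the next term is two copies of 88|88|88|88 with '|' between the halves.

88|88|88|88|88|88|88|88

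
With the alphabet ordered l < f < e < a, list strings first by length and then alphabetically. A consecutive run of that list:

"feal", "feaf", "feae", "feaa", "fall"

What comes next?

Find the rightmost character of fall below a, bump it to the next letter, and reset everything to its right to l.

falf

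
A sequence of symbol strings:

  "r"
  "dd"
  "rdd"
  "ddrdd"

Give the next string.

Each term (from the third on) is the two preceding terms concatenated in order: term 3 = r·dd = rdd.
So term 5 is rdd·ddrdd.

rddddrdd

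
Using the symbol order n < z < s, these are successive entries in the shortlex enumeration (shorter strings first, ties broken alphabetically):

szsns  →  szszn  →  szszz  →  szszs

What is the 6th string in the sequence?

Advancing 2 positions from szszs through szszs → szssn reaches term 6.

szssz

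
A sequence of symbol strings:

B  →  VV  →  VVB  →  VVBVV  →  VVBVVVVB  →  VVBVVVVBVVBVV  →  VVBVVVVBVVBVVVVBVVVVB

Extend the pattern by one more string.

VVBVVVVBVVBVVVVBVVVVBVVBVVVVBVVBVV

Each term (from the third on) is the previous term followed by the one before it: term 3 = VV·B = VVB.
Continuing: VVBVVVVBVVBVVVVBVVVVB · VVBVVVVBVVBVV gives term 8.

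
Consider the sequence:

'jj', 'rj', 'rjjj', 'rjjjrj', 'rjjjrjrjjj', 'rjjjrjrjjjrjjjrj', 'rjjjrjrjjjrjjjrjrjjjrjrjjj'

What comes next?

Each term (from the third on) is the previous term followed by the one before it: term 3 = rj·jj = rjjj.
The next term joins rjjjrjrjjjrjjjrjrjjjrjrjjj and rjjjrjrjjjrjjjrj.

rjjjrjrjjjrjjjrjrjjjrjrjjjrjjjrjrjjjrjjjrj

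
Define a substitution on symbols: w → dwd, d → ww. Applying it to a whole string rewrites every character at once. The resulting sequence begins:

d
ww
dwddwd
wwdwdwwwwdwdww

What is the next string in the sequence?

φ(wwdwdwwwwdwdww) expands symbol-by-symbol to dwd dwd ww dwd ww dwd dwd dwd dwd ww dwd ww dwd dwd; joining the 14 pieces gives the next term.

dwddwdwwdwdwwdwddwddwddwdwwdwdwwdwddwd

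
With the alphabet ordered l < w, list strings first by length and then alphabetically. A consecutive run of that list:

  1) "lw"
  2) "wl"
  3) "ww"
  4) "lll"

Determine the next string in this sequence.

Treat lll as a base-2 numeral over the given alphabet and add one, carrying through any trailing w's.

llw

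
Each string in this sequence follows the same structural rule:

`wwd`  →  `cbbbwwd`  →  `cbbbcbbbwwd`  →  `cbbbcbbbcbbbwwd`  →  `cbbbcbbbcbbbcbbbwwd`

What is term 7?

cbbbcbbbcbbbcbbbcbbbcbbbwwd

Each term is the previous one with cbbb prepended.
From cbbbcbbbcbbbcbbbwwd, 2 further steps: cbbbcbbbcbbbcbbbwwd → cbbbcbbbcbbbcbbbcbbbwwd → (answer).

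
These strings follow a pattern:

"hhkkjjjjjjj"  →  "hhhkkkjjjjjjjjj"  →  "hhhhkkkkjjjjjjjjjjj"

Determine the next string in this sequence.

hhhhhkkkkkjjjjjjjjjjjjj

Term n consists of n-1 h's, followed by n-1 k's, followed by 2n+1 j's, where the shown terms are n = 3, 4, 5.
At n = 6 the blocks have lengths 5, 5, 13.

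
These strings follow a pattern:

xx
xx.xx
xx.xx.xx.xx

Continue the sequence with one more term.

s(k+1) = s(k)·.·s(k) — each term doubles the last with '.' between the halves.
Doubling xx.xx.xx.xx with '.' between the halves:

xx.xx.xx.xx.xx.xx.xx.xx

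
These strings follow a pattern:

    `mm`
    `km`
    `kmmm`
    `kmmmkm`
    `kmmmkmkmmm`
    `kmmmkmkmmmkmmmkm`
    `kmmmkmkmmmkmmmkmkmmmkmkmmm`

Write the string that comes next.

kmmmkmkmmmkmmmkmkmmmkmkmmmkmmmkmkmmmkmmmkm

From term 3 onward, concatenate the last term with the second-to-last: km·mm = kmmm, kmmm·km = kmmmkm, …
So term 8 is kmmmkmkmmmkmmmkmkmmmkmkmmm·kmmmkmkmmmkmmmkm.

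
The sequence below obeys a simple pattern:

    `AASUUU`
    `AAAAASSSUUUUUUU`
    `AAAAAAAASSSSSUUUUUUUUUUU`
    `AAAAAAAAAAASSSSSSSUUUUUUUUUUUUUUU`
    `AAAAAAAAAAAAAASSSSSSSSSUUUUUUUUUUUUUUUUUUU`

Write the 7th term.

AAAAAAAAAAAAAAAAAAAASSSSSSSSSSSSSUUUUUUUUUUUUUUUUUUUUUUUUUUU

Each string has the form A^{3n-1} S^{2n-1} U^{4n-1} (n = 1, 2, …).
At n = 7 the blocks have lengths 20, 13, 27.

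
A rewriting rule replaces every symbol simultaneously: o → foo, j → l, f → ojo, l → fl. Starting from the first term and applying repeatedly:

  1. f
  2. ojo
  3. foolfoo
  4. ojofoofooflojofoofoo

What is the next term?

foolfooojofoofooojofoofooojoflfoolfooojofoofooojofoofoo

Replace each of the 20 characters of ojofoofooflojofoofoo in place — foo l foo ojo foo foo ojo foo foo ojo fl foo l foo ojo foo foo ojo foo foo — and concatenate.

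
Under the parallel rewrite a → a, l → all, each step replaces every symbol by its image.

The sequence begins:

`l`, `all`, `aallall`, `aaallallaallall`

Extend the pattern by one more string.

φ(aaallallaallall) expands symbol-by-symbol to a a a all all a all all a a all all a all all; joining the 15 pieces gives the next term.

aaaallallaallallaaallallaallall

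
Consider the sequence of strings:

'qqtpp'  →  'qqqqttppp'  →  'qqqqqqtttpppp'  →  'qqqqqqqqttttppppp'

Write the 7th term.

qqqqqqqqqqqqqqtttttttpppppppp

Term n consists of 2n q's, followed by n t's, followed by n+1 p's (n = 1, 2, …).
For term 7, n = 7, so the run lengths are 14, 7, 8.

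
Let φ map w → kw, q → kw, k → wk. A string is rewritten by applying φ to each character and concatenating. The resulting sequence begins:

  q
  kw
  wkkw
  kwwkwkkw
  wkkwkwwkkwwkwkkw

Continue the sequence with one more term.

φ(wkkwkwwkkwwkwkkw) expands symbol-by-symbol to kw wk wk kw wk kw kw wk wk kw kw wk kw wk wk kw; joining the 16 pieces gives the next term.

kwwkwkkwwkkwkwwkwkkwkwwkkwwkwkkw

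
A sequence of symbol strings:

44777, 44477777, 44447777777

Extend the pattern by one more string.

44444777777777

Each string has the form 4^{n+1} 7^{2n+1} (n = 1, 2, …).
At n = 4 the blocks have lengths 5, 9.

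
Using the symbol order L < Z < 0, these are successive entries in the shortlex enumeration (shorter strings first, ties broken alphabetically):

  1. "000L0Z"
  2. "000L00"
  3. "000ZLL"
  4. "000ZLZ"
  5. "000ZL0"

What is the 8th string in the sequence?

Stepping forward 3 times from 000ZL0: 000ZL0 → 000ZZL → 000ZZZ, then the target.

000ZZ0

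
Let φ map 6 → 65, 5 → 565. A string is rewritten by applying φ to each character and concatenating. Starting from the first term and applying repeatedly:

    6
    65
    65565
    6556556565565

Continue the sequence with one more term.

6556556565565565655656556556565565

Replace each of the 13 characters of 6556556565565 in place — 65 565 565 65 565 565 65 565 65 565 565 65 565 — and concatenate.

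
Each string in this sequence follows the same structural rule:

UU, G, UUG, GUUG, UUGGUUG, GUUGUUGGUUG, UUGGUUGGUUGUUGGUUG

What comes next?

Each term (from the third on) is the two preceding terms concatenated in order: term 3 = UU·G = UUG.
So term 8 is GUUGUUGGUUG·UUGGUUGGUUGUUGGUUG.

GUUGUUGGUUGUUGGUUGGUUGUUGGUUG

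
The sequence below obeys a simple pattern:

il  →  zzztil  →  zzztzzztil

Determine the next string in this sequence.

Each term is the previous one with zzzt prepended.
Applying this once more to zzztzzztil:

zzztzzztzzztil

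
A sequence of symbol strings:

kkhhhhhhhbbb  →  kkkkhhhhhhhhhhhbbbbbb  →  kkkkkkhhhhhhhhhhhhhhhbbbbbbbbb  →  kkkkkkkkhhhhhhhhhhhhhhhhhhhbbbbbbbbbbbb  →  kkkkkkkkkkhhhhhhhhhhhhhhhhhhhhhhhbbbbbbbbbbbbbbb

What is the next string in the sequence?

kkkkkkkkkkkkhhhhhhhhhhhhhhhhhhhhhhhhhhhbbbbbbbbbbbbbbbbbb

Each string has the form k^{2n} h^{4n+3} b^{3n} (n = 1, 2, …).
For the next term, n = 6, so the run lengths are 12, 27, 18.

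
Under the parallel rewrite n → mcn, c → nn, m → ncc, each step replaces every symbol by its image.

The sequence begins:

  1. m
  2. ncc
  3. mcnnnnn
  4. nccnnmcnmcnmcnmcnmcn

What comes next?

mcnnnnnmcnmcnnccnnmcnnccnnmcnnccnnmcnnccnnmcnnccnnmcn

φ(nccnnmcnmcnmcnmcnmcn) expands symbol-by-symbol to mcn nn nn mcn mcn ncc nn mcn ncc nn mcn ncc nn mcn ncc nn mcn ncc nn mcn; joining the 20 pieces gives the next term.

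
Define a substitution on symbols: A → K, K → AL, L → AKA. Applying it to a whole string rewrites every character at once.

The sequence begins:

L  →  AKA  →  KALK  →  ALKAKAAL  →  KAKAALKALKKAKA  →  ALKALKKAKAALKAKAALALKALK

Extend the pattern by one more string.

Rewriting the 24 symbols of ALKALKKAKAALKAKAALALKALK one by one yields K AKA AL K AKA AL AL K AL K K AKA AL K AL K K AKA K AKA AL K AKA AL; concatenated:

KAKAALKAKAALALKALKKAKAALKALKKAKAKAKAALKAKAAL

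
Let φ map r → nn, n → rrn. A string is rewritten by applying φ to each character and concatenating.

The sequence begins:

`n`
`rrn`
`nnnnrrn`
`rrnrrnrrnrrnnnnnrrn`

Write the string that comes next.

φ(rrnrrnrrnrrnnnnnrrn) expands symbol-by-symbol to nn nn rrn nn nn rrn nn nn rrn nn nn rrn rrn rrn rrn rrn nn nn rrn; joining the 19 pieces gives the next term.

nnnnrrnnnnnrrnnnnnrrnnnnnrrnrrnrrnrrnrrnnnnnrrn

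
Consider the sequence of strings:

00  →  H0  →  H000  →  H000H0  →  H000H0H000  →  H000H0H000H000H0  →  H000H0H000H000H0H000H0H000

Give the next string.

H000H0H000H000H0H000H0H000H000H0H000H000H0

Each term (from the third on) is the previous term followed by the one before it: term 3 = H0·00 = H000.
So term 8 is H000H0H000H000H0H000H0H000·H000H0H000H000H0.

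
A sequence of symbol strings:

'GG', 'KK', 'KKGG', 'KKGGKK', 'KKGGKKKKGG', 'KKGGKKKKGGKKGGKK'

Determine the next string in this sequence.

This is a Fibonacci-style word recurrence s(k) = s(k−1)·s(k−2): e.g. KK·GG = KKGG.
So term 7 is KKGGKKKKGGKKGGKK·KKGGKKKKGG.

KKGGKKKKGGKKGGKKKKGGKKKKGG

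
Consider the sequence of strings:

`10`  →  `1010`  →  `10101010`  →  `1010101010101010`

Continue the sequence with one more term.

10101010101010101010101010101010

Each string is two copies of the previous one concatenated.
So the next term is two copies of 1010101010101010.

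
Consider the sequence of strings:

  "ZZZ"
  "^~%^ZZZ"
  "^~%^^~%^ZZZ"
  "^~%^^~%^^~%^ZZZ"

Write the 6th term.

The strings grow by a fixed prefix ^~%^ each time.
From ^~%^^~%^^~%^ZZZ, 2 further steps: ^~%^^~%^^~%^ZZZ → ^~%^^~%^^~%^^~%^ZZZ → (answer).

^~%^^~%^^~%^^~%^^~%^ZZZ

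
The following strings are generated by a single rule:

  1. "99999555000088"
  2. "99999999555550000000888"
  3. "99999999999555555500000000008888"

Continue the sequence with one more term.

99999999999999555555555000000000000088888

Each string has the form 9^{3n+2} 5^{2n+1} 0^{3n+1} 8^{n+1} (n = 1, 2, …).
Setting n = 4 gives 14, 9, 13, 5 characters in each block.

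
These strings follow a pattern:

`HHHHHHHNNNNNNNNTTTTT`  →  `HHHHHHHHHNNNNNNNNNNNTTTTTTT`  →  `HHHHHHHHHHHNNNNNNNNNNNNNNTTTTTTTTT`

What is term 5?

HHHHHHHHHHHHHHHNNNNNNNNNNNNNNNNNNNNTTTTTTTTTTTTT

Reading off run lengths: H runs 7, 9, 11; N runs 8, 11, 14; T runs 5, 7, 9 — each is linear in n, where the shown terms are n = 3, 4, 5.
Setting n = 7 gives 15, 20, 13 characters in each block.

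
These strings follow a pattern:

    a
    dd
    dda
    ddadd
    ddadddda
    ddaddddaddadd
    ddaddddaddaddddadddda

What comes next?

ddaddddaddaddddaddddaddaddddaddadd

This is a Fibonacci-style word recurrence s(k) = s(k−1)·s(k−2): e.g. dd·a = dda.
The next term joins ddaddddaddaddddadddda and ddaddddaddadd.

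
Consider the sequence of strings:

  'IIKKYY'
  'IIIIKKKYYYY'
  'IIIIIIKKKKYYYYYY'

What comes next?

Each string has the form I^{2n} K^{n+1} Y^{2n} (n = 1, 2, …).
Setting n = 4 gives 8, 5, 8 characters in each block.

IIIIIIIIKKKKKYYYYYYYY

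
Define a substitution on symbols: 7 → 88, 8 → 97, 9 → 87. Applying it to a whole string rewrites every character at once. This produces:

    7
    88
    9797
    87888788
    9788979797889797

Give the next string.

φ(9788979797889797) expands symbol-by-symbol to 87 88 97 97 87 88 87 88 87 88 97 97 87 88 87 88; joining the 16 pieces gives the next term.

87889797878887888788979787888788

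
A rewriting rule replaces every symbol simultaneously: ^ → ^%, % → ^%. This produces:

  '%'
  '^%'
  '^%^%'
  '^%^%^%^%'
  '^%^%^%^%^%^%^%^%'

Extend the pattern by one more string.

Rewriting the 16 symbols of ^%^%^%^%^%^%^%^% one by one yields ^% ^% ^% ^% ^% ^% ^% ^% ^% ^% ^% ^% ^% ^% ^% ^%; concatenated:

^%^%^%^%^%^%^%^%^%^%^%^%^%^%^%^%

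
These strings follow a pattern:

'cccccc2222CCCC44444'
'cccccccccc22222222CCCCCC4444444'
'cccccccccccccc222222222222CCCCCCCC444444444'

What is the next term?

cccccccccccccccccc2222222222222222CCCCCCCCCC44444444444

Reading off run lengths: c runs 6, 10, 14; 2 runs 4, 8, 12; C runs 4, 6, 8; 4 runs 5, 7, 9 — each is linear in n (n = 1, 2, …).
At n = 4 the blocks have lengths 18, 16, 10, 11.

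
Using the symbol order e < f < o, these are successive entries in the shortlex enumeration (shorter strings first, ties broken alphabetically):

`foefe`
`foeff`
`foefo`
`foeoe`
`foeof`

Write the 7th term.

Stepping forward 2 times from foeof: foeof → foeoo, then the target.

fofee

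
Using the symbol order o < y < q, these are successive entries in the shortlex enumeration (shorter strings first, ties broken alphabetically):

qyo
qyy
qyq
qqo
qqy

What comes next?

qqq

Treat qqy as a base-3 numeral over the given alphabet and add one, carrying through any trailing q's.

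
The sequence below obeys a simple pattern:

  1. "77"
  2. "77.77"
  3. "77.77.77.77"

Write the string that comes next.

Each string is two copies of the previous one joined by '.'.
Doubling 77.77.77.77 with '.' between the halves:

77.77.77.77.77.77.77.77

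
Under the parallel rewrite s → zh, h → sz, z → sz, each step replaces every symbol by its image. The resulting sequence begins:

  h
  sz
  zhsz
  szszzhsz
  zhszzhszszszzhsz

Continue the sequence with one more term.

Applying the rule to each of the 16 symbols of zhszzhszszszzhsz gives the pieces sz sz zh sz sz sz zh sz zh sz zh sz sz sz zh sz, which concatenate to the answer.

szszzhszszszzhszzhszzhszszszzhsz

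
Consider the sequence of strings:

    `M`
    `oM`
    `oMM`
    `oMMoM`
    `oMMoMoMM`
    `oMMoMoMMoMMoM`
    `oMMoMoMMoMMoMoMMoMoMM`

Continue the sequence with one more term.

oMMoMoMMoMMoMoMMoMoMMoMMoMoMMoMMoM

Each term (from the third on) is the previous term followed by the one before it: term 3 = oM·M = oMM.
The next term joins oMMoMoMMoMMoMoMMoMoMM and oMMoMoMMoMMoM.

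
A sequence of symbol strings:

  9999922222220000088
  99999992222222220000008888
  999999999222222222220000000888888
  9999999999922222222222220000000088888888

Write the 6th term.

Each string has the form 9^{2n+1} 2^{2n+3} 0^{n+3} 8^{2n-2}, where the shown terms are n = 2, 3, 4, 5.
For term 6, n = 7, so the run lengths are 15, 17, 10, 12.

999999999999999222222222222222220000000000888888888888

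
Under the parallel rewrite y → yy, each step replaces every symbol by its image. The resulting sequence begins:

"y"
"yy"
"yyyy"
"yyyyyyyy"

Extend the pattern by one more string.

yyyyyyyyyyyyyyyy

Expanding yyyyyyyy: y→yy, y→yy, y→yy, y→yy, y→yy, y→yy, y→yy, y→yy. Concatenated: yy yy yy yy yy yy yy yy.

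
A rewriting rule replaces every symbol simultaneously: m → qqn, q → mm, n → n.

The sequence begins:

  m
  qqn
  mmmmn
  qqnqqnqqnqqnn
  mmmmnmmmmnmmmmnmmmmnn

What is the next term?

qqnqqnqqnqqnnqqnqqnqqnqqnnqqnqqnqqnqqnnqqnqqnqqnqqnnn

Replace each of the 21 characters of mmmmnmmmmnmmmmnmmmmnn in place — qqn qqn qqn qqn n qqn qqn qqn qqn n qqn qqn qqn qqn n qqn qqn qqn qqn n n — and concatenate.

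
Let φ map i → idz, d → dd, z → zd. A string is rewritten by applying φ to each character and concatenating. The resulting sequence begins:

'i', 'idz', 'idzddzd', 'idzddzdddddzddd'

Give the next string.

idzddzdddddzdddddddddddzddddddd

Replace each of the 15 characters of idzddzdddddzddd in place — idz dd zd dd dd zd dd dd dd dd dd zd dd dd dd — and concatenate.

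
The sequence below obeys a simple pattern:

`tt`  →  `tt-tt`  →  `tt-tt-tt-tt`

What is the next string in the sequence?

tt-tt-tt-tt-tt-tt-tt-tt

Each string is two copies of the previous one joined by '-'.
So the next term is two copies of tt-tt-tt-tt with '-' between the halves.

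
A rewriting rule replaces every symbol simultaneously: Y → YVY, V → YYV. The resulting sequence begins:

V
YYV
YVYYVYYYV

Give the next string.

Apply φ to YVYYVYYYV symbol by symbol: Y→YVY, V→YYV, Y→YVY, Y→YVY, V→YYV, Y→YVY, Y→YVY, Y→YVY, V→YYV; joined: YVY YYV YVY YVY YYV YVY YVY YVY YYV.

YVYYYVYVYYVYYYVYVYYVYYVYYYV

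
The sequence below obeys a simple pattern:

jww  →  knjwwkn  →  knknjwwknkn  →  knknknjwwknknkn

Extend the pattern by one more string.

Each term wraps the previous one in kn on the left and kn on the right.
Applying this once more to knknknjwwknknkn:

knknknknjwwknknknkn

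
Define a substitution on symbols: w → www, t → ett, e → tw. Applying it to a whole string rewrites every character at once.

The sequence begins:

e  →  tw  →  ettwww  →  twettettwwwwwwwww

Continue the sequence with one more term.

Replace each of the 17 characters of twettettwwwwwwwww in place — ett www tw ett ett tw ett ett www www www www www www www www www — and concatenate.

ettwwwtwettetttwettettwwwwwwwwwwwwwwwwwwwwwwwwwww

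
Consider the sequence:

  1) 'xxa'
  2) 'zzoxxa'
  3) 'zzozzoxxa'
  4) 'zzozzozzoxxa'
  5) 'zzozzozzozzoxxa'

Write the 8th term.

Every step adds zzo at the front: s(k+1) = zzo·s(k).
From zzozzozzozzoxxa, 3 further steps: zzozzozzozzoxxa → zzozzozzozzozzoxxa → zzozzozzozzozzozzoxxa → (answer).

zzozzozzozzozzozzozzoxxa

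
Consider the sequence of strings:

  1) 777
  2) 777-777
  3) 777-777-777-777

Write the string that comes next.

Every step duplicates the string with '-' between the halves.
One more doubling of 777-777-777-777 gives the answer.

777-777-777-777-777-777-777-777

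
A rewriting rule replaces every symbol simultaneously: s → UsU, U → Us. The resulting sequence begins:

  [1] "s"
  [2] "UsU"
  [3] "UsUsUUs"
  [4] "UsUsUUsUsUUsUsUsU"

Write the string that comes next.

Replace each of the 17 characters of UsUsUUsUsUUsUsUsU in place — Us UsU Us UsU Us Us UsU Us UsU Us Us UsU Us UsU Us UsU Us — and concatenate.

UsUsUUsUsUUsUsUsUUsUsUUsUsUsUUsUsUUsUsUUs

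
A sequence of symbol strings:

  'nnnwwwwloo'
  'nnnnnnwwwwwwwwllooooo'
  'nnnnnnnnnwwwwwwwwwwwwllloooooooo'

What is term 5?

nnnnnnnnnnnnnnnwwwwwwwwwwwwwwwwwwwwllllloooooooooooooo

Each string has the form n^{3n} w^{4n} l^{n} o^{3n-1} (n = 1, 2, …).
At n = 5 the blocks have lengths 15, 20, 5, 14.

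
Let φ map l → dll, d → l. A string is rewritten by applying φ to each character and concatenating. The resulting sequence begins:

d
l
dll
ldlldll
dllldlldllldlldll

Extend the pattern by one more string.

Rewriting the 17 symbols of dllldlldllldlldll one by one yields l dll dll dll l dll dll l dll dll dll l dll dll l dll dll; concatenated:

ldlldlldllldlldllldlldlldllldlldllldlldll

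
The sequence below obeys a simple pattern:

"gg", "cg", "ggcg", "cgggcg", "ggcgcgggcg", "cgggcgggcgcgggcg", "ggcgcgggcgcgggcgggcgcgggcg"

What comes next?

cgggcgggcgcgggcgggcgcgggcgcgggcgggcgcgggcg

This is a Fibonacci-style word recurrence s(k) = s(k−2)·s(k−1): e.g. gg·cg = ggcg.
So term 8 is cgggcgggcgcgggcg·ggcgcgggcgcgggcgggcgcgggcg.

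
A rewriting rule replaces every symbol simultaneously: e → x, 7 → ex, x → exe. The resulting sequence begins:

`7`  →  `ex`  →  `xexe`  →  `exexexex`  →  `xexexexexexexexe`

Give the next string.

exexexexexexexexexexexexexexexex

Applying the rule to each of the 16 symbols of xexexexexexexexe gives the pieces exe x exe x exe x exe x exe x exe x exe x exe x, which concatenate to the answer.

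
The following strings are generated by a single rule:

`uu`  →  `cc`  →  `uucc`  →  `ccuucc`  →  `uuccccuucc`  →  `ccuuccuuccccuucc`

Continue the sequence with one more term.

From term 3 onward, concatenate the second-to-last term with the last: uu·cc = uucc, cc·uucc = ccuucc, …
So term 7 is uuccccuucc·ccuuccuuccccuucc.

uuccccuuccccuuccuuccccuucc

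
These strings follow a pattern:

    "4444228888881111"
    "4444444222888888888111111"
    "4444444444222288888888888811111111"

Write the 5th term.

Each string has the form 4^{3n+1} 2^{n+1} 8^{3n+3} 1^{2n+2} (n = 1, 2, …).
Setting n = 5 gives 16, 6, 18, 12 characters in each block.

4444444444444444222222888888888888888888111111111111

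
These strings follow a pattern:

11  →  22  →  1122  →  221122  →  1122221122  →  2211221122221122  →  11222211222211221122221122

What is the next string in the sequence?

Each term (from the third on) is the two preceding terms concatenated in order: term 3 = 11·22 = 1122.
So term 8 is 2211221122221122·11222211222211221122221122.

221122112222112211222211222211221122221122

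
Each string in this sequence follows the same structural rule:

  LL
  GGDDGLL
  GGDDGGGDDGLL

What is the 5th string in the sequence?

The strings grow by a fixed prefix GGDDG each time.
From GGDDGGGDDGLL, 2 further steps: GGDDGGGDDGLL → GGDDGGGDDGGGDDGLL → (answer).

GGDDGGGDDGGGDDGGGDDGLL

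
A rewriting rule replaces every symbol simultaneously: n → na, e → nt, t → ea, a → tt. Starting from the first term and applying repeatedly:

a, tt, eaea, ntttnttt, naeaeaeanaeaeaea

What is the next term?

nattntttntttntttnattntttntttnttt

Applying the rule to each of the 16 symbols of naeaeaeanaeaeaea gives the pieces na tt nt tt nt tt nt tt na tt nt tt nt tt nt tt, which concatenate to the answer.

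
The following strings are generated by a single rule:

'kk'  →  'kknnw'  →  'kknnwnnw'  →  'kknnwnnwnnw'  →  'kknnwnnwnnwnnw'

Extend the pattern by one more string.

The strings grow by a fixed suffix nnw each time.
One more step from kknnwnnwnnwnnw gives the answer.

kknnwnnwnnwnnwnnw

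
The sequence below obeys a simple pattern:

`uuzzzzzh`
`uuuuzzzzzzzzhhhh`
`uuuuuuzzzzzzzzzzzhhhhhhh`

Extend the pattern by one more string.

uuuuuuuuzzzzzzzzzzzzzzhhhhhhhhhh

Term n consists of 2n u's, followed by 3n+2 z's, followed by 3n-2 h's (n = 1, 2, …).
At n = 4 the blocks have lengths 8, 14, 10.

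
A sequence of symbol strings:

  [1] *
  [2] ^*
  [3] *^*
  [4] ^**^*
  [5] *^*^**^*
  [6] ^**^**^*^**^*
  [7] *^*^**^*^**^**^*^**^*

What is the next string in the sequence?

From term 3 onward, concatenate the second-to-last term with the last: *·^* = *^*, ^*·*^* = ^**^*, …
Continuing: ^**^**^*^**^* · *^*^**^*^**^**^*^**^* gives term 8.

^**^**^*^**^**^*^**^*^**^**^*^**^*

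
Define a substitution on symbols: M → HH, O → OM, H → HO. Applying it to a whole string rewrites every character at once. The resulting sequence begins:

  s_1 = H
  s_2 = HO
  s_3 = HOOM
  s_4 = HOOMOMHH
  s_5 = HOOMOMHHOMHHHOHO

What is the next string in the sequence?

Replace each of the 16 characters of HOOMOMHHOMHHHOHO in place — HO OM OM HH OM HH HO HO OM HH HO HO HO OM HO OM — and concatenate.

HOOMOMHHOMHHHOHOOMHHHOHOHOOMHOOM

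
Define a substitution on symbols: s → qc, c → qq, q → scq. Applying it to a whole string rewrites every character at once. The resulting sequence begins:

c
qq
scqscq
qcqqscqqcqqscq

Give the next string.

Rewriting the 14 symbols of qcqqscqqcqqscq one by one yields scq qq scq scq qc qq scq scq qq scq scq qc qq scq; concatenated:

scqqqscqscqqcqqscqscqqqscqscqqcqqscq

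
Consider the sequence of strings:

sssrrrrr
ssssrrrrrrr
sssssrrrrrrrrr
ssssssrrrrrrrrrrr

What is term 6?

The n-th term is n+1 s's then 2n+1 r's, where the shown terms are n = 2, 3, 4, 5.
For term 6, n = 7, so the run lengths are 8, 15.

ssssssssrrrrrrrrrrrrrrr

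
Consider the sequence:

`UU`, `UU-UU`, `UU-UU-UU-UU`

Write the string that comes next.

s(k+1) = s(k)·-·s(k) — each term doubles the last with '-' between the halves.
One more doubling of UU-UU-UU-UU gives the answer.

UU-UU-UU-UU-UU-UU-UU-UU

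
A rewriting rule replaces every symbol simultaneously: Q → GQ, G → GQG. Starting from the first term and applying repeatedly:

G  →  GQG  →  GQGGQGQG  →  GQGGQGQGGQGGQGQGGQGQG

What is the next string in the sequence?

Rewriting the 21 symbols of GQGGQGQGGQGGQGQGGQGQG one by one yields GQG GQ GQG GQG GQ GQG GQ GQG GQG GQ GQG GQG GQ GQG GQ GQG GQG GQ GQG GQ GQG; concatenated:

GQGGQGQGGQGGQGQGGQGQGGQGGQGQGGQGGQGQGGQGQGGQGGQGQGGQGQG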